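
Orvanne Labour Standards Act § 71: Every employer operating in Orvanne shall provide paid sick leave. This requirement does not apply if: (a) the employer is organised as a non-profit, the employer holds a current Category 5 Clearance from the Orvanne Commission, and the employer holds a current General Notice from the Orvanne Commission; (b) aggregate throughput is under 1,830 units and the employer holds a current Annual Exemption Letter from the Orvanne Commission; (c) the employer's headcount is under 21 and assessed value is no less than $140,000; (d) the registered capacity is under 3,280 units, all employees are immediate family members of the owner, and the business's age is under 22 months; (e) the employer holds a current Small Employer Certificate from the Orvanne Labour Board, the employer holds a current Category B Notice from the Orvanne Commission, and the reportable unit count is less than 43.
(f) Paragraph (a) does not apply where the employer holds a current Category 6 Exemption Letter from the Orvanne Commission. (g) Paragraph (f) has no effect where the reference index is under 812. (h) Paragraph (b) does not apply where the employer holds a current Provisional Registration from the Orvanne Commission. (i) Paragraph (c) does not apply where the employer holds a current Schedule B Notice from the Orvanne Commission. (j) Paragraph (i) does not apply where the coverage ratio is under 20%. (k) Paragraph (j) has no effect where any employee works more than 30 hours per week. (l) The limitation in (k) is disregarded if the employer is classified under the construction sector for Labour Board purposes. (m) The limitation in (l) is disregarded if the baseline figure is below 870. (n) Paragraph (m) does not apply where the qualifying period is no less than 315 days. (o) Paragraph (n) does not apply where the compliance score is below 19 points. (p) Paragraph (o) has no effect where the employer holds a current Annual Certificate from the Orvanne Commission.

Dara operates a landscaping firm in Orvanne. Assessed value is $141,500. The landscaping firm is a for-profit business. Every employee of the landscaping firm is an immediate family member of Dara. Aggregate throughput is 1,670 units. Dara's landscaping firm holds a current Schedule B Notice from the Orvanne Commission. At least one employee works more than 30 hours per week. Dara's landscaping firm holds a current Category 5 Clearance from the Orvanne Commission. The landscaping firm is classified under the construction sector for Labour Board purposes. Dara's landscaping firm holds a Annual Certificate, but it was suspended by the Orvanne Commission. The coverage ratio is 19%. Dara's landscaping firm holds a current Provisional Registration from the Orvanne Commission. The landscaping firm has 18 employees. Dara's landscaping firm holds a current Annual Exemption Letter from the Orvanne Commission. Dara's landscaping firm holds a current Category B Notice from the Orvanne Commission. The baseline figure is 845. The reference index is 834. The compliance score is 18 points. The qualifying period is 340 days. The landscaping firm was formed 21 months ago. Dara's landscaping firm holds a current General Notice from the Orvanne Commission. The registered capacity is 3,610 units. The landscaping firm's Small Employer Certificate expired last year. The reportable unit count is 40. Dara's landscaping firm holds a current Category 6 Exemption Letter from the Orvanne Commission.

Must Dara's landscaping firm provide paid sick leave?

Yes — Dara's landscaping firm must provide paid sick leave.

Exception (a) fails — the employer is for-profit.
Exception (b) is satisfied on its face — aggregate throughput is 1,670 units, under the 1,830 units limit; a current Annual Exemption Letter is held. Turning to paragraph (h): (h) operates against (b): a current Provisional Registration is held. (b) is therefore removed.
Exception (c)'s conditions are all satisfied: the employer's headcount is 18, under the 21 limit; assessed value is $141,500, meeting the $140,000 threshold. Turning to paragraphs (i)–(p): (i) is engaged — a current Schedule B Notice is held. (j) would limit (i) — the coverage ratio is 19%, under the 20% limit — but (k) sets (j) aside: (k) operates against (j): at least one employee exceeds 30 hours/week. (l) is engaged (the landscaping firm is classified under the construction sector), but is itself disapplied by (m): (m) operates against (l): the baseline figure is 845, below the 870 limit. (n) is triggered (the qualifying period is 340 days, meeting the 315 days threshold), but yields to (o): (o) operates — the compliance score is 18 points, below the 19 points limit. (p) is not triggered (there is no Annual Certificate in force), so (o) stands. (c) is therefore removed.
Exception (d) does not apply: the registered capacity is 3,610 units, not under 3,280 units.
Exception (e) requires that the employer holds a current Small Employer Certificate from the Orvanne Labour Board; but the Small Employer Certificate has expired, so (e) is unavailable.
Every exception is unavailable, so the rule governs.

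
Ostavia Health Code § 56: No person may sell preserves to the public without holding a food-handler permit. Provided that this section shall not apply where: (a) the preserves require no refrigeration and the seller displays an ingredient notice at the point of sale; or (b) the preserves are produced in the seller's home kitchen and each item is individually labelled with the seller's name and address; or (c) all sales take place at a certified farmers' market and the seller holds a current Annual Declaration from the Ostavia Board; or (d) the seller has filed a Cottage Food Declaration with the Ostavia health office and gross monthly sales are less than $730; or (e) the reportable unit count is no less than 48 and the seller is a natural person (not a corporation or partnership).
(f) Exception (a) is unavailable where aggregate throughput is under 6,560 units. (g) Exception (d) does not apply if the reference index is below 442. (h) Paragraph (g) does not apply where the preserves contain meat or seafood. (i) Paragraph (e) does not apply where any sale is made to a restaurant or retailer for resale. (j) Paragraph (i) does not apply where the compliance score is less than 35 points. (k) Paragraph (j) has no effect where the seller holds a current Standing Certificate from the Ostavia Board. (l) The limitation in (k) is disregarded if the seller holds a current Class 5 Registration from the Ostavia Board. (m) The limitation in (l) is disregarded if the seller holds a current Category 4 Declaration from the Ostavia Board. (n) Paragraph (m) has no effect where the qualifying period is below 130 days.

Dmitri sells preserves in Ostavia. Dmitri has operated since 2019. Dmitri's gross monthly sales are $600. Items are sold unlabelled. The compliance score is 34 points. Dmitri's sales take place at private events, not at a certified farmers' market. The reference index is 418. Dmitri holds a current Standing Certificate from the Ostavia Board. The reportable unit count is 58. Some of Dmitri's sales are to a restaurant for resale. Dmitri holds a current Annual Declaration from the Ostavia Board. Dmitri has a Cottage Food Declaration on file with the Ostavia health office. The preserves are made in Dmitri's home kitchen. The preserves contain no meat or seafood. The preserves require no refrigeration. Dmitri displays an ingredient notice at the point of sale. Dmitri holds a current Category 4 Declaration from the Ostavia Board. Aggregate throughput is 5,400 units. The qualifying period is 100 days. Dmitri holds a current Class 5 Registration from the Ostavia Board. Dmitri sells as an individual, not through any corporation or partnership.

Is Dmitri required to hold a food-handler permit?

All of (a)'s requirements are met (the preserves are shelf-stable; an ingredient notice is displayed). Turning to paragraph (f): (f) is triggered — aggregate throughput is 5,400 units, under the 6,560 units limit. (a) is therefore removed.
Exception (b) fails — items are sold unlabelled.
Exception (c) does not apply: sales are at private events, not a certified farmers' market.
Exception (d): a Cottage Food Declaration is on file; gross monthly sales are $600, less than the $730 limit — every condition holds. Turning to paragraphs (g)–(h): (g) applies — the reference index is 418, below the 442 limit. (h) does not operate here (the preserves contain no meat or seafood), so (g) stands. So (d) is unavailable.
Exception (e) is satisfied on its face — the reportable unit count is 58, meeting the 48 threshold; the seller is a natural person. Considering the limiting provisions: (i) would limit (e) — some sales are to a restaurant for resale — but (j) sets (i) aside: (j) is engaged — the compliance score is 34 points, less than the 35 points limit. (k) is triggered (a current Standing Certificate is held), but is set aside by (l): (l) operates — a current Class 5 Registration is held. (m) would limit (l) — a current Category 4 Declaration is held — but (n) sets (m) aside: (n) is triggered — the qualifying period is 100 days, below the 130 days limit. (e) remains available.

No — exception (e) applies; Dmitri is not required to hold a food-handler permit.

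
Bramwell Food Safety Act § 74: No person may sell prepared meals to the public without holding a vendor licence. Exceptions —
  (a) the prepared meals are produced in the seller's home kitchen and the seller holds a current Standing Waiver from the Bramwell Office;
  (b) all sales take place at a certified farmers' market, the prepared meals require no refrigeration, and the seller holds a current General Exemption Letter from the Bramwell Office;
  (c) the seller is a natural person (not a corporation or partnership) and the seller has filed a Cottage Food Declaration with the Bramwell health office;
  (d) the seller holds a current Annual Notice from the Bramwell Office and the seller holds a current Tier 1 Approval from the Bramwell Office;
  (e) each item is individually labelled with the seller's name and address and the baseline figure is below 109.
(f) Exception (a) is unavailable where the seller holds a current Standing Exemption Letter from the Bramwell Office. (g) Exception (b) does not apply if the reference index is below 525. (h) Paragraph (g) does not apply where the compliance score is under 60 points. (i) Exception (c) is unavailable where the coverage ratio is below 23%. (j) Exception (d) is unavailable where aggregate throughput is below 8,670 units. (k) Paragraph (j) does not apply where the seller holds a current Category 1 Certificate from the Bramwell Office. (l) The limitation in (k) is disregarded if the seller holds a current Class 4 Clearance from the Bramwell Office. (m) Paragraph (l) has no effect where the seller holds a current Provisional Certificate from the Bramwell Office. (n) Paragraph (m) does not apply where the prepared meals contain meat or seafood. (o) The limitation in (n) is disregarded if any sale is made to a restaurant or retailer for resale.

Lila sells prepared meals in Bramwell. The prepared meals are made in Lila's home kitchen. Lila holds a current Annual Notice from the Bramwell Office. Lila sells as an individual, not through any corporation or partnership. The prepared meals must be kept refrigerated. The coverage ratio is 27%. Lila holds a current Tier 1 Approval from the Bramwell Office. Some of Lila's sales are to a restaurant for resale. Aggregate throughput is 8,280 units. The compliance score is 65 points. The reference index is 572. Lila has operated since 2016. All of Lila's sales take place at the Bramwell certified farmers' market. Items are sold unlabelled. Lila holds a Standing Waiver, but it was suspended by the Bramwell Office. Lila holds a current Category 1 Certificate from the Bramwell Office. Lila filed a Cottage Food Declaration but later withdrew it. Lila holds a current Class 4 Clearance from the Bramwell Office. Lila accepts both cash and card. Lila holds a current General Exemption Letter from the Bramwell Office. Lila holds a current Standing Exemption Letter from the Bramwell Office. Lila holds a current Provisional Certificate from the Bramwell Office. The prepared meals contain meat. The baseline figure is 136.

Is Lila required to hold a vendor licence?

No — exception (d) applies; Lila is not required to hold a vendor licence.

Exception (a) requires that the seller holds a current Standing Waiver from the Bramwell Office; but no current Standing Waiver is held, so (a) is unavailable.
Exception (b) fails — the prepared meals require refrigeration.
Exception (c) fails — the Cottage Food Declaration was withdrawn.
Exception (d): a current Annual Notice is held; a current Tier 1 Approval is held — every condition holds. As to paragraphs (j)–(o): (j) would limit (d) — aggregate throughput is 8,280 units, below the 8,670 units limit — but (k) sets (j) aside: (k) operates against (j): a current Category 1 Certificate is held. (l) operates (a current Class 4 Clearance is held), but is overridden by (m): (m) is engaged — a current Provisional Certificate is held. (n) would limit (m) — the prepared meals contain meat — but (o) sets (n) aside: (o) applies — some sales are to a restaurant for resale. So (d) applies.
Exception (e) fails — items are sold unlabelled.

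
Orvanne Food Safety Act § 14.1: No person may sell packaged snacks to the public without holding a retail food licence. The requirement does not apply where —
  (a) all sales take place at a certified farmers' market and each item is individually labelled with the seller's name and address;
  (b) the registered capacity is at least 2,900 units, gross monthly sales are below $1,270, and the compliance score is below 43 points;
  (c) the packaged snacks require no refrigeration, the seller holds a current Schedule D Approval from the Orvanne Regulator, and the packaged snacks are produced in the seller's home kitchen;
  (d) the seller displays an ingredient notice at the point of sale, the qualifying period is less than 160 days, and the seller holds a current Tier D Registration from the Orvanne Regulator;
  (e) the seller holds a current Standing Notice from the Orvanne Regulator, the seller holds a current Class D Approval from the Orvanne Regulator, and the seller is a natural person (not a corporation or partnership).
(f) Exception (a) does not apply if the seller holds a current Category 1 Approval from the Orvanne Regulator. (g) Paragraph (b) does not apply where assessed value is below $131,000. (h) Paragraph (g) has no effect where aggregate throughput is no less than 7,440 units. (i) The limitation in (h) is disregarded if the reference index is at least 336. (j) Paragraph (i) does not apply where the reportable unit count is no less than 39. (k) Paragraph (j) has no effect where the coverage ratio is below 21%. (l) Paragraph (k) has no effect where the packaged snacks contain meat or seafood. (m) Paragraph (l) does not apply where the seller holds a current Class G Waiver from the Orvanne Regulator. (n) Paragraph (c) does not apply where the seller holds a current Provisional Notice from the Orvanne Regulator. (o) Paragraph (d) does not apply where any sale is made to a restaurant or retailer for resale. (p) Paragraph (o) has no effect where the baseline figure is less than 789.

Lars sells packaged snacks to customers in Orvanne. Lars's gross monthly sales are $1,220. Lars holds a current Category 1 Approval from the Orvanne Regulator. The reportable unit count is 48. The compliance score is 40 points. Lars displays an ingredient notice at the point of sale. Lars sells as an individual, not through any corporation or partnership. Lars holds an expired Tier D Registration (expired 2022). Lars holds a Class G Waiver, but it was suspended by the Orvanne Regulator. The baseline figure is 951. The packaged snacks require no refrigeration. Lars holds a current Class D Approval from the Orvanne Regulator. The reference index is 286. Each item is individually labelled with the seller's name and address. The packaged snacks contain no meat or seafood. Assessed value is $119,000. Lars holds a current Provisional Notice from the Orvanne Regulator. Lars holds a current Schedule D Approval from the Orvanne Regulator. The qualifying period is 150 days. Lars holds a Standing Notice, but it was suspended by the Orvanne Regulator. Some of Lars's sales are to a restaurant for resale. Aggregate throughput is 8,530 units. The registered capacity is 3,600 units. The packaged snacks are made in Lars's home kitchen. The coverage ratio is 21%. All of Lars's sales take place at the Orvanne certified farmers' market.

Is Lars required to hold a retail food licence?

No — exception (b) applies; Lars is not required to hold a retail food licence.

Exception (a): all sales are at a certified farmers' market; items are individually labelled — every condition holds. But: (f) is engaged — a current Category 1 Approval is held. So (a) is unavailable.
Exception (b)'s conditions are all satisfied: the registered capacity is 3,600 units, meeting the 2,900 units threshold; gross monthly sales are $1,220, below the $1,270 limit; the compliance score is 40 points, below the 43 points limit. Considering the limiting provisions: (g) is engaged (assessed value is $119,000, below the $131,000 limit), but is displaced by (h): (h) is engaged — aggregate throughput is 8,530 units, meeting the 7,440 units threshold. (i) does not operate here (the reference index is 286, short of 336), so (h) stands. (b) remains available.
Exception (c) is satisfied on its face — the packaged snacks are shelf-stable; a current Schedule D Approval is held; the packaged snacks are home-kitchen produced. But applying paragraph (n): (n) is triggered — a current Provisional Notice is held. So (c) is unavailable.
Exception (d) requires that the seller holds a current Tier D Registration from the Orvanne Regulator; but there is no Tier D Registration in force, so (d) is unavailable.
Exception (e) does not apply: no current Standing Notice is held.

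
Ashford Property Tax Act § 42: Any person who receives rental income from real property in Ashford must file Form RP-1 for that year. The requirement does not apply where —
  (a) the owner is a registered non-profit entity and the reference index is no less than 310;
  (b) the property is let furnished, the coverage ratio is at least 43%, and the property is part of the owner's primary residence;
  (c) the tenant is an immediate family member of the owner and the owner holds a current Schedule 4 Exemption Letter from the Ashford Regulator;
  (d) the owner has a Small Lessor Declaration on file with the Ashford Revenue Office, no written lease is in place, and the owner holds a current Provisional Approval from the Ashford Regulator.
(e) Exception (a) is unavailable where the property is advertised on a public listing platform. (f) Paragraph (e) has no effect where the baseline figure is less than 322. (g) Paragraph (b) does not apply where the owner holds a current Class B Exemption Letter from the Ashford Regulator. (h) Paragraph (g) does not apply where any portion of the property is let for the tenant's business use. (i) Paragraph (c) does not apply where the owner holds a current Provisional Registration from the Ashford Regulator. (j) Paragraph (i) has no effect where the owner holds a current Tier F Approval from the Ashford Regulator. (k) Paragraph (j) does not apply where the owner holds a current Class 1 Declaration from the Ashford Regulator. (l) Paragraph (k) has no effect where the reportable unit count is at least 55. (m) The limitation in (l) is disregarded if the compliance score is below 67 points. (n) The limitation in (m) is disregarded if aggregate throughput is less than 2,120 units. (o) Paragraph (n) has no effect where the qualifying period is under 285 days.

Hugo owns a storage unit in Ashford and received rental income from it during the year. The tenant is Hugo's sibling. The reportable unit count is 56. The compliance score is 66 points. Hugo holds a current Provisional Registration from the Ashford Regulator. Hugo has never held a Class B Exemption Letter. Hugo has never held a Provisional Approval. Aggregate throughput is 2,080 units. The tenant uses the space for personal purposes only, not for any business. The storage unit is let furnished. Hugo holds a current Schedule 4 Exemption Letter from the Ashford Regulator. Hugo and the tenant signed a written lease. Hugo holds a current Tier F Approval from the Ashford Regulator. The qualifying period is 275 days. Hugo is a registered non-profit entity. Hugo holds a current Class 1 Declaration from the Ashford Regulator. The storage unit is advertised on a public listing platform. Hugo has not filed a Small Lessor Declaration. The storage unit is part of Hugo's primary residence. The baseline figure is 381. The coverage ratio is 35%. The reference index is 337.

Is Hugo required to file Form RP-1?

Exception (a)'s conditions are all satisfied: Hugo is a registered non-profit; the reference index is 337, meeting the 310 threshold. But applying paragraphs (e)–(f): (e) operates — the property is publicly advertised. (f) does not operate here (the baseline figure is 381, not less than 322), so (e) stands. So (a) is unavailable.
Exception (b) does not apply: the coverage ratio is 35%, short of 43%.
Exception (c) is satisfied on its face — the tenant is an immediate family member; a current Schedule 4 Exemption Letter is held. Turning to paragraphs (i)–(o): (i) operates against (c): a current Provisional Registration is held. (j) is engaged (a current Tier F Approval is held), but is displaced by (k): (k) operates against (j): a current Class 1 Declaration is held. (l) operates (the reportable unit count is 56, meeting the 55 threshold), but is itself disapplied by (m): (m) operates against (l): the compliance score is 66 points, below the 67 points limit. (n) would limit (m) — aggregate throughput is 2,080 units, less than the 2,120 units limit — but (o) sets (n) aside: (o) operates against (n): the qualifying period is 275 days, under the 285 days limit. So (c) is unavailable.
Exception (d) fails — no Small Lessor Declaration is on file.
No exception applies. The general rule governs.

Yes — Hugo must file Form RP-1.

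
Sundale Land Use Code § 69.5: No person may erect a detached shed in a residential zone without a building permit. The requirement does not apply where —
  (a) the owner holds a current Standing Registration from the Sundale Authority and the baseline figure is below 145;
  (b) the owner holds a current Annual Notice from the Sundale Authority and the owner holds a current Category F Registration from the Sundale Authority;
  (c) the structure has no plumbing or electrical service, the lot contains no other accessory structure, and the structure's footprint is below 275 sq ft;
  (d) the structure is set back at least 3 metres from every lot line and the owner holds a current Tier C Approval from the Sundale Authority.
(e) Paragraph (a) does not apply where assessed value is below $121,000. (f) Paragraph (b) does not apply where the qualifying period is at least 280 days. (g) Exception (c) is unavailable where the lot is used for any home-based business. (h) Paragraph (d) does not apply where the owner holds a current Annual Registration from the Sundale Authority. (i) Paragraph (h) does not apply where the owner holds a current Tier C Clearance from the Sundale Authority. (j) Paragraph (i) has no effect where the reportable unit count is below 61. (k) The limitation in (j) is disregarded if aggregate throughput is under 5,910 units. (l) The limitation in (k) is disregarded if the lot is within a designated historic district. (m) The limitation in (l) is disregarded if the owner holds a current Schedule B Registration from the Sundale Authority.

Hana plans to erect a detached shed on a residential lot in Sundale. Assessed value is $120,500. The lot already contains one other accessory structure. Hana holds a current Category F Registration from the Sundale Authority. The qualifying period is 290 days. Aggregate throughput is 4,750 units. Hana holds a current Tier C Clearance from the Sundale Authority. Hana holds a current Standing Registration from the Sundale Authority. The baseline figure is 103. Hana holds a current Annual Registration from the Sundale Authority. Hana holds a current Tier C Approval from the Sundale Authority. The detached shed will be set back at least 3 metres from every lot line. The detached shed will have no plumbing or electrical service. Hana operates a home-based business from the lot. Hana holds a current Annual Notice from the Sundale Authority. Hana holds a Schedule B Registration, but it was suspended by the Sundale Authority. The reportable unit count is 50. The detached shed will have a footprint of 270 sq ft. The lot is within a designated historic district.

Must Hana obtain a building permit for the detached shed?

Yes — Hana must obtain a building permit.

Exception (a)'s conditions are all satisfied: a current Standing Registration is held; the baseline figure is 103, below the 145 limit. But applying paragraph (e): (e) applies — assessed value is $120,500, below the $121,000 limit. So (a) is unavailable.
Exception (b)'s conditions are all satisfied: a current Annual Notice is held; a current Category F Registration is held. However, paragraph (f) must be considered: (f) operates against (b): the qualifying period is 290 days, meeting the 280 days threshold. Exception (b) does not apply.
Exception (c) does not apply: the lot already has another accessory structure.
Exception (d)'s conditions are all satisfied: the setback is at least 3 m on every side; a current Tier C Approval is held. But: (h) operates against (d): a current Annual Registration is held. (i) would limit (h) — a current Tier C Clearance is held — but (j) sets (i) aside: (j) operates against (i): the reportable unit count is 50, below the 61 limit. (k) operates (aggregate throughput is 4,750 units, under the 5,910 units limit), but is displaced by (l): (l) operates against (k): the lot is in a historic district. (m) is inapplicable (there is no Schedule B Registration in force), so (l) stands. (d) is therefore removed.
No exception displaces § 69.5.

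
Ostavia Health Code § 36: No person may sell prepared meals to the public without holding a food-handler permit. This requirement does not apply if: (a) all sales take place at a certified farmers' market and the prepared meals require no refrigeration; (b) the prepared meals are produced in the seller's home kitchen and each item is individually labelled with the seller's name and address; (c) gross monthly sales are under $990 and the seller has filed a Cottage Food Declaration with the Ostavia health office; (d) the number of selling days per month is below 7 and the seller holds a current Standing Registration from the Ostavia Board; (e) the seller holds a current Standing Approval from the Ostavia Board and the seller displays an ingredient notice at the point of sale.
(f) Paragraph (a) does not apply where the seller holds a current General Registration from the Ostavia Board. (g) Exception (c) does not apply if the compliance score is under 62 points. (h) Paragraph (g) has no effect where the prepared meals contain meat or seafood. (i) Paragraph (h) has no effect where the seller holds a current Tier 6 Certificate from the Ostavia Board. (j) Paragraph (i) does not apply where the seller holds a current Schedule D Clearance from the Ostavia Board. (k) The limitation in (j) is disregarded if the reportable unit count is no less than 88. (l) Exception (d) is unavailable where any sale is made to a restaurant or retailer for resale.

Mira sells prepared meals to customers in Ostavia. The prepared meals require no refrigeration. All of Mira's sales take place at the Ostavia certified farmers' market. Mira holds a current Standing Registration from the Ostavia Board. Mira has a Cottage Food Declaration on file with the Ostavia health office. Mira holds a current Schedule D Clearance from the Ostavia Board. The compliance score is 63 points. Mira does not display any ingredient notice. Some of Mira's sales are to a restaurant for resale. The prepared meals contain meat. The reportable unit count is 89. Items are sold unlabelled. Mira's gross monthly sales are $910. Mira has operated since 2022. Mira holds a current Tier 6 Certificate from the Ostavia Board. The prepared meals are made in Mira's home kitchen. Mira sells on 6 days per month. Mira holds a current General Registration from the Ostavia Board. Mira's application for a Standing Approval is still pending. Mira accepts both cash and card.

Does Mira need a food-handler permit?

All of (a)'s requirements are met (all sales are at a certified farmers' market; the prepared meals are shelf-stable). Turning to paragraph (f): (f) operates against (a): a current General Registration is held. So (a) is unavailable.
Exception (b) does not apply: items are sold unlabelled.
Exception (c) is satisfied on its face — gross monthly sales are $910, under the $990 limit; a Cottage Food Declaration is on file. Applying paragraphs (g)–(k): (g) is not engaged — the compliance score is 63 points, not under 62 points. So (c) applies.
Exception (d): the number of selling days per month is 6, below the 7 limit; a current Standing Registration is held — every condition holds. Turning to paragraph (l): (l) is engaged — some sales are to a restaurant for resale. Exception (d) does not apply.
Exception (e) fails — the Standing Approval is not current.

No — exception (c) applies; Mira is not required to hold a food-handler permit.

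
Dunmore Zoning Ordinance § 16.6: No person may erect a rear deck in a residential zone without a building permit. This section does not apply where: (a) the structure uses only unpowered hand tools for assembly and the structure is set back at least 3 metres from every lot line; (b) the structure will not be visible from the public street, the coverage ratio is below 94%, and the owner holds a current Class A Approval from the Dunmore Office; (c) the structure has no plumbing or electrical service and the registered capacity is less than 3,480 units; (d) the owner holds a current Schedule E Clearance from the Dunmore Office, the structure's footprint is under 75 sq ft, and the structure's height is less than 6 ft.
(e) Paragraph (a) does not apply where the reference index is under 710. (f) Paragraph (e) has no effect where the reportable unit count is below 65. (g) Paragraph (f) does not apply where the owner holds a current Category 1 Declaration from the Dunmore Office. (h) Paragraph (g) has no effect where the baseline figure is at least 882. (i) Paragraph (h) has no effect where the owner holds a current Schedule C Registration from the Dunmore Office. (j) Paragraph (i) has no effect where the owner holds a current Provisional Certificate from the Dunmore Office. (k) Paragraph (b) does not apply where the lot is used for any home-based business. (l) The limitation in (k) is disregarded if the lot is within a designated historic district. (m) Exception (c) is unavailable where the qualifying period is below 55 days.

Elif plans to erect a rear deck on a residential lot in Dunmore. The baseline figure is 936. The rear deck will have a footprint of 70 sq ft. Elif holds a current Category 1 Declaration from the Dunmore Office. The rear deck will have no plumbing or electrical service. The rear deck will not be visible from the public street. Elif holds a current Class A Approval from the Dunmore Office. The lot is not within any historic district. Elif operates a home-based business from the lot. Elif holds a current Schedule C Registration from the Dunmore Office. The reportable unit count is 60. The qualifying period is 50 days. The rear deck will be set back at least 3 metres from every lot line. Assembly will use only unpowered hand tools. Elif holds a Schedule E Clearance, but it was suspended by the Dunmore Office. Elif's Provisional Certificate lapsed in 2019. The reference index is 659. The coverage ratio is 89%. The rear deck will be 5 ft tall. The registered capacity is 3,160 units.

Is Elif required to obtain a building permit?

Exception (a): assembly uses only hand tools; the setback is at least 3 m on every side — every condition holds. However, paragraphs (e)–(j) must be considered: (e) operates against (a): the reference index is 659, under the 710 limit. (f) is engaged (the reportable unit count is 60, below the 65 limit), but is itself disapplied by (g): (g) operates against (f): a current Category 1 Declaration is held. (h) would limit (g) — the baseline figure is 936, meeting the 882 threshold — but (i) sets (h) aside: (i) operates against (h): a current Schedule C Registration is held. (j), which would lift (i), does not operate here — the Provisional Certificate is not current. So (a) is unavailable.
Exception (b) is satisfied on its face — the structure will not be visible from the street; the coverage ratio is 89%, below the 94% limit; a current Class A Approval is held. However, paragraphs (k)–(l) must be considered: (k) operates — a home-based business operates on the lot. (l), which would lift (k), is not triggered — the lot is not in a historic district. (b) is therefore removed.
Exception (c): there is no plumbing or electrical service; the registered capacity is 3,160 units, less than the 3,480 units limit — every condition holds. But applying paragraph (m): (m) is engaged — the qualifying period is 50 days, below the 55 days limit. Exception (c) does not apply.
Exception (d) does not apply: no current Schedule E Clearance is held.
None of the exceptions is available; § 16.6 applies in full.

Yes — Elif must obtain a building permit.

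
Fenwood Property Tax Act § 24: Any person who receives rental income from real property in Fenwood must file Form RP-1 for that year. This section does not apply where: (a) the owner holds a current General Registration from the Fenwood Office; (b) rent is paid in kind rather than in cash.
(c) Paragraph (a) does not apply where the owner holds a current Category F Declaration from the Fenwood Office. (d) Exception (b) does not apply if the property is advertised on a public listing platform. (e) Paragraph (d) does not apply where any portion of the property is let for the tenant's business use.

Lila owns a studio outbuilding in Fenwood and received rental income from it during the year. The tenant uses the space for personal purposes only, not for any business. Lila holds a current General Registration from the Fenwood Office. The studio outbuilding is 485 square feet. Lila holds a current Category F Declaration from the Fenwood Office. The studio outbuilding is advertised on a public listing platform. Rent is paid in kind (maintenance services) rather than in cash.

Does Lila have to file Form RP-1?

Yes — Lila must file Form RP-1.

Exception (a) is satisfied on its face — a current General Registration is held. Turning to paragraph (c): (c) operates — a current Category F Declaration is held. So (a) is unavailable.
Exception (b)'s conditions are all satisfied: rent is paid in kind. But applying paragraphs (d)–(e): (d) applies — the property is publicly advertised. (e), which would lift (d), is inapplicable — the space is used for personal purposes only. (b) is therefore removed.
No exception displaces § 24.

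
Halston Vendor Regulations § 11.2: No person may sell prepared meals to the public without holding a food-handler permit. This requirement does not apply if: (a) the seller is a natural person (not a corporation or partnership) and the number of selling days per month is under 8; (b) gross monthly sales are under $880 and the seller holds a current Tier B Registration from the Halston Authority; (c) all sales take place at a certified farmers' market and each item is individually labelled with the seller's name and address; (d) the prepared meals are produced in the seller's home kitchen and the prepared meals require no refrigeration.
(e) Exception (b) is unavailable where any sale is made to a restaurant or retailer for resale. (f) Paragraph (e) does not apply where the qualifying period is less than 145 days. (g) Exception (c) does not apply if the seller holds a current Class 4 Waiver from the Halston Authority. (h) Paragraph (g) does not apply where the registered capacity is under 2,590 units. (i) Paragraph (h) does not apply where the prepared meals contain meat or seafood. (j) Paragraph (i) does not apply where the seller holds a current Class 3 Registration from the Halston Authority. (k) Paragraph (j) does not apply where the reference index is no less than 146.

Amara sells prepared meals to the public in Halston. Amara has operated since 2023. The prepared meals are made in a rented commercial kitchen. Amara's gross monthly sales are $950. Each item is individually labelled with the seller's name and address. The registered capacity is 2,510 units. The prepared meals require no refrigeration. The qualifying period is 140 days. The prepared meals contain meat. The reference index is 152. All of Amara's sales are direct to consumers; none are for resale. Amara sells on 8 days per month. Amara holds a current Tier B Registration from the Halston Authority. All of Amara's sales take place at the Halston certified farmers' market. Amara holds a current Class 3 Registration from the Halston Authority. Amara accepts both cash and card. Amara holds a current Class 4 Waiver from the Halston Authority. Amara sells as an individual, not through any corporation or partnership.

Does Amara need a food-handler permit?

Exception (a) does not apply: the number of selling days per month is 8, not under 8.
Exception (b) does not apply: gross monthly sales are $950, not under $880.
Exception (c) is satisfied on its face — all sales are at a certified farmers' market; items are individually labelled. However, paragraphs (g)–(k) must be considered: (g) operates — a current Class 4 Waiver is held. (h) would limit (g) — the registered capacity is 2,510 units, under the 2,590 units limit — but (i) sets (h) aside: (i) operates against (h): the prepared meals contain meat. (j) is triggered (a current Class 3 Registration is held), but is set aside by (k): (k) applies — the reference index is 152, meeting the 146 threshold. Exception (c) does not apply.
Exception (d) does not apply: the prepared meals are made in a commercial kitchen, not a home kitchen.
Every exception is unavailable, so the rule governs.

Yes — Amara must hold a food-handler permit.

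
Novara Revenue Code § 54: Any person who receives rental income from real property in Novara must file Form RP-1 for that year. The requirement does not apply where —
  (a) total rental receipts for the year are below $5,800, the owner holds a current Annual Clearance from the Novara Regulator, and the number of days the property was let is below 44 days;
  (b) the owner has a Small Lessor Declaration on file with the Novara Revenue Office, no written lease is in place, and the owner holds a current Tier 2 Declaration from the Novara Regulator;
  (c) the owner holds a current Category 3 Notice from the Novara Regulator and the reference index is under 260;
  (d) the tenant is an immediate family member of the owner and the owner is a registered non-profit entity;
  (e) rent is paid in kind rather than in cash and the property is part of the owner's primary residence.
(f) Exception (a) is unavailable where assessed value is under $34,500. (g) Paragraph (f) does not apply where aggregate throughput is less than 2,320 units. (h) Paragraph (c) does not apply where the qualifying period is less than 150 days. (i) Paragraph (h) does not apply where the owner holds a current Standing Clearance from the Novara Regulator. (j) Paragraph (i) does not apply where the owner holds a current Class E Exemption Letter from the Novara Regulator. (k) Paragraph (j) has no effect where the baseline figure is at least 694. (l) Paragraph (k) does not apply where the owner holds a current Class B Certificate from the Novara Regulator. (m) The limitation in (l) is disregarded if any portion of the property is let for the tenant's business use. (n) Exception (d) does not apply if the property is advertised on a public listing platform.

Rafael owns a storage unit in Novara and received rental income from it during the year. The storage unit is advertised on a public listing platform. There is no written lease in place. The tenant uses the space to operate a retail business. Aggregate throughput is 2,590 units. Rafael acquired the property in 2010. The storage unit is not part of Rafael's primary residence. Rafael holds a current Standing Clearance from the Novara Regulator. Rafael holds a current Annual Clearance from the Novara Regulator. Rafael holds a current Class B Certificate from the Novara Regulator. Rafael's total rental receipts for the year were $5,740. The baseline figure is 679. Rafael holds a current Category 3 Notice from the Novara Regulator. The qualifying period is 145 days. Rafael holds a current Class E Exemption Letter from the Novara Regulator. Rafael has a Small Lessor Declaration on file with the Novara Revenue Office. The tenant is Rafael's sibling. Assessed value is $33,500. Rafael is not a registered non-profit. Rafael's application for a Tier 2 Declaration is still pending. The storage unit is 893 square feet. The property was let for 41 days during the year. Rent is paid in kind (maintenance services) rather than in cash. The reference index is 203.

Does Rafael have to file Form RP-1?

Exception (a)'s conditions are all satisfied: total rental receipts for the year are $5,740, below the $5,800 limit; a current Annual Clearance is held; the number of days the property was let is 41 days, below the 44 days limit. But applying paragraphs (f)–(g): (f) operates against (a): assessed value is $33,500, under the $34,500 limit. (g) is not engaged (aggregate throughput is 2,590 units, not less than 2,320 units), so (f) stands. (a) is therefore removed.
Exception (b) requires that the owner holds a current Tier 2 Declaration from the Novara Regulator; but no current Tier 2 Declaration is held, so (b) is unavailable.
Exception (c) is satisfied on its face — a current Category 3 Notice is held; the reference index is 203, under the 260 limit. But: (h) is triggered — the qualifying period is 145 days, less than the 150 days limit. (i) would limit (h) — a current Standing Clearance is held — but (j) sets (i) aside: (j) operates — a current Class E Exemption Letter is held. (k), which would lift (j), does not operate here — the baseline figure is 679, short of 694. Exception (c) does not apply.
Exception (d) requires that the owner is a registered non-profit entity; but Rafael is not a registered non-profit, so (d) is unavailable.
Exception (e) does not apply: the storage unit is not part of the primary residence.
None of the exceptions is available; § 54 applies in full.

Yes — Rafael must file Form RP-1.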